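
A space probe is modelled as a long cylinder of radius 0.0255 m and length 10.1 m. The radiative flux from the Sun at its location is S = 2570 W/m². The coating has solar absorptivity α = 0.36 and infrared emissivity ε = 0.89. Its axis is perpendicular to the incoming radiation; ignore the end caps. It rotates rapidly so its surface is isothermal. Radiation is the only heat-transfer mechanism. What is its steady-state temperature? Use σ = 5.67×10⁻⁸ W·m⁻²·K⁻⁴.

At equilibrium, absorbed power = emitted power.
Absorbing cross-section = 2rL = 0.5151 m²; emitting surface = 2πrL = 1.618 m² (ratio π).
αS·A_cross = εσ·A_surf·T⁴  ⇒  T⁴ = αS/(ε·πσ).
T⁴ = 0.360·2570/(0.89·π·5.67×10⁻⁸) = 5.836×10⁹ K⁴.
T = (5.836×10⁹)^(1/4).

T ≈ 276 K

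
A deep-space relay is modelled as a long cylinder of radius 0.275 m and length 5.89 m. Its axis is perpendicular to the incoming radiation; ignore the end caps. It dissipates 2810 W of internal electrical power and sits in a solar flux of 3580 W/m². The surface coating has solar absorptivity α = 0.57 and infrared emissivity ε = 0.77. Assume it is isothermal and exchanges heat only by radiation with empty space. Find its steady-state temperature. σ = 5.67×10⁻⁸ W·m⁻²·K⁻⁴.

T ≈ 382 K

At steady state, absorbed solar power + internal power = radiated power.
Absorbed: α·S·A_cross = 0.57·3580·3.240 = 6611 W (cross-section 2rL).
Total input = 6611 + 2810 = 9421 W.
Radiated: εσ·A_surf·T⁴ with A_surf = 2πrL = 10.18 m².
T⁴ = 9421/(0.77·5.67×10⁻⁸·10.18) = 2.120×10¹⁰ K⁴.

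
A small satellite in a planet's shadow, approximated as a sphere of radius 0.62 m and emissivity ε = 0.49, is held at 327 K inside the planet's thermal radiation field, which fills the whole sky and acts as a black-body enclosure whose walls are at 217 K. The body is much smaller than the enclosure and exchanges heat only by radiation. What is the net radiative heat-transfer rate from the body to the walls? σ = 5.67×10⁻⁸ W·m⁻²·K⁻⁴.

P_net ≈ 1240 W

For a small grey body in a large enclosure: P_net = εσA(T_body⁴ − T_wall⁴).
A = 4πr² = 4.831 m²; T_body⁴ − T_wall⁴ = 1.143×10¹⁰ − 2.217×10⁹ = 9.216×10⁹ K⁴.
|P_net| = 0.49·5.67×10⁻⁸·4.831·9.216×10⁹.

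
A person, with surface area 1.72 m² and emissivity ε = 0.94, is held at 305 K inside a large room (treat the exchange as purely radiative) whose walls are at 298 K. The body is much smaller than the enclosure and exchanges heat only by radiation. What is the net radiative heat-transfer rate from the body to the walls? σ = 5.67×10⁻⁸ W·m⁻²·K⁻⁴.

For a small grey body in a large enclosure: P_net = εσA(T_body⁴ − T_wall⁴).
A = 1.72 m²; T_body⁴ − T_wall⁴ = 8.654×10⁹ − 7.886×10⁹ = 7.675×10⁸ K⁴.
|P_net| = 0.94·5.67×10⁻⁸·1.720·7.675×10⁸.

P_net ≈ 70.4 W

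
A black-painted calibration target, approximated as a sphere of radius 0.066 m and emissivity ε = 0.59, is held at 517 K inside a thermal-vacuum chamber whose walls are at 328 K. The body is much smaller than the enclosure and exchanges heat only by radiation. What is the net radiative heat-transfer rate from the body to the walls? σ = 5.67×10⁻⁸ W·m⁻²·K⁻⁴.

P_net ≈ 110 W

For a small grey body in a large enclosure: P_net = εσA(T_body⁴ − T_wall⁴).
A = 4πr² = 0.05474 m²; T_body⁴ − T_wall⁴ = 7.144×10¹⁰ − 1.157×10¹⁰ = 5.987×10¹⁰ K⁴.
|P_net| = 0.59·5.67×10⁻⁸·0.05474·5.987×10¹⁰.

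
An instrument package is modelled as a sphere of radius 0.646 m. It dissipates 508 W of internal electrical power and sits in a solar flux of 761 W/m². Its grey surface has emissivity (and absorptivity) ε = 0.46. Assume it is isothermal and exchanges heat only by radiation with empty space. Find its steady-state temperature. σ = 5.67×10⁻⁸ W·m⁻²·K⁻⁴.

At steady state, absorbed solar power + internal power = radiated power.
Absorbed: α·S·A_cross = 0.46·761·1.311 = 458.9 W (cross-section πr²).
Total input = 458.9 + 508 = 966.9 W.
Radiated: εσ·A_surf·T⁴ with A_surf = 4πr² = 5.244 m².
T⁴ = 966.9/(0.46·5.67×10⁻⁸·5.244) = 7.069×10⁹ K⁴.

T ≈ 290 K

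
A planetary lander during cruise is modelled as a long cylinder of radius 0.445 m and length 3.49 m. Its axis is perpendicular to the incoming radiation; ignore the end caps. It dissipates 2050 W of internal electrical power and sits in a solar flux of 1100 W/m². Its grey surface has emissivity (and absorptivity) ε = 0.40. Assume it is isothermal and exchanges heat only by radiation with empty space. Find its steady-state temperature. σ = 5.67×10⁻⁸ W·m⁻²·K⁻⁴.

At steady state, absorbed solar power + internal power = radiated power.
Absorbed: α·S·A_cross = 0.40·1100·3.106 = 1367 W (cross-section 2rL).
Total input = 1367 + 2050 = 3417 W.
Radiated: εσ·A_surf·T⁴ with A_surf = 2πrL = 9.758 m².
T⁴ = 3417/(0.40·5.67×10⁻⁸·9.758) = 1.544×10¹⁰ K⁴.

T ≈ 352 K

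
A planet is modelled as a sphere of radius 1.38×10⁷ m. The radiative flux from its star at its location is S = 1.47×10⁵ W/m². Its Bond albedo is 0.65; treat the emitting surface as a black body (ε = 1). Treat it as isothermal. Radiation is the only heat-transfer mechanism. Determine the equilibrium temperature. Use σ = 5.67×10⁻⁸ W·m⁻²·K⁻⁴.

T ≈ 690 K

At equilibrium, absorbed power = emitted power.
Absorbing cross-section = πr² = 5.983×10¹⁴ m²; emitting surface = 4πr² = 2.393×10¹⁵ m² (ratio 4).
(1−a)S·A_cross = εσ·A_surf·T⁴  ⇒  T⁴ = (1−a)S/(4σ).
T⁴ = 0.350·1.47×10⁵/(4·5.67×10⁻⁸) = 2.269×10¹¹ K⁴.
T = (2.269×10¹¹)^(1/4).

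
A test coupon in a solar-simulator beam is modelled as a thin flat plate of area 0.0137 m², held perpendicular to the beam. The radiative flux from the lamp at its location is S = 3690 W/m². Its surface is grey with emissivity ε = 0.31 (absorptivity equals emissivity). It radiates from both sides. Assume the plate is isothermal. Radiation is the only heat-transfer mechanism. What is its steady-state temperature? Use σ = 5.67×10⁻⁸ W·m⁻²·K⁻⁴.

T ≈ 425 K

At equilibrium, absorbed power = emitted power.
Absorbing cross-section = A = 0.01370 m²; emitting surface = 2A = 0.02740 m² (ratio 2).
εS·A_cross = εσ·A_surf·T⁴  ⇒  T⁴ = S/(2σ)   (ε cancels).
T⁴ = 3690/(2·5.67×10⁻⁸) = 3.254×10¹⁰ K⁴.
T = (3.254×10¹⁰)^(1/4).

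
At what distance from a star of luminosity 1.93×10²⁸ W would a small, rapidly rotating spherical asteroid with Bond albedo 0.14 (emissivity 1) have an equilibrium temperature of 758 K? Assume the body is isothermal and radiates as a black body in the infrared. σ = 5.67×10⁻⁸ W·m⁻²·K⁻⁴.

d ≈ 1.33×10¹¹ m

For an isothermal black-emitting sphere, (1−a)S·πr² = σ·4πr²·T⁴ ⇒ S = 4σT⁴/(1−a).
S = 4·5.67×10⁻⁸·(758)⁴/0.860 = 87060 W/m².
Flux falls as S = L/(4πd²), so d = √(L/(4πS)) = √(1.93×10²⁸/(4π·87060)).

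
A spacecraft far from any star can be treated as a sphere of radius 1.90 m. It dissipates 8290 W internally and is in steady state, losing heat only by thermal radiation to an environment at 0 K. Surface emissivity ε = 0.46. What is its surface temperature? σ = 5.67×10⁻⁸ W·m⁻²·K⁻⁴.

T ≈ 289 K

Steady state: internal power = radiated power, P = εσA T⁴.
Radiating area A = 4πr² = 45.36 m².
T⁴ = P/(εσA) = 8290/(0.46·5.67×10⁻⁸·45.36) = 7.006×10⁹ K⁴.
T = (7.006×10⁹)^(1/4).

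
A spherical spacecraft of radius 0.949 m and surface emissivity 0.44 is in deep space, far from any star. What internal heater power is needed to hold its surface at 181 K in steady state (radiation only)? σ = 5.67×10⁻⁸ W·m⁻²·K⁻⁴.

P ≈ 303 W

P = εσ·4πr²·T⁴.
4πr² = 11.32 m²; T⁴ = 1.073×10⁹ K⁴.
P = 0.44·5.67×10⁻⁸·11.32·1.073×10⁹.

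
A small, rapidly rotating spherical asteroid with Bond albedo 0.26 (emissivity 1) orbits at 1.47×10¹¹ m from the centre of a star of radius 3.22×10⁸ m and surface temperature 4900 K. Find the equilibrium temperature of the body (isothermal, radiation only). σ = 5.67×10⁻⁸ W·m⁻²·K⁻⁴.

The star's surface emits σT_*⁴; at distance d the flux is S = σT_*⁴(R_*/d)².
S = 5.67×10⁻⁸·(4900)⁴·(3.22×10⁸/1.47×10¹¹)² = 156.8 W/m².
For an isothermal sphere T⁴ = (1−a)S/(4σ) = 5.117×10⁸ K⁴.

T ≈ 150 K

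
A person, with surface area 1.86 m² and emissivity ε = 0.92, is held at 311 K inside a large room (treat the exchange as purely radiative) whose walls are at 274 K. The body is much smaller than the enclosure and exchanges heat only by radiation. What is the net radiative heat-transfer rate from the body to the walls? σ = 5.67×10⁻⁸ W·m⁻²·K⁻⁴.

P_net ≈ 361 W

For a small grey body in a large enclosure: P_net = εσA(T_body⁴ − T_wall⁴).
A = 1.86 m²; T_body⁴ − T_wall⁴ = 9.355×10⁹ − 5.636×10⁹ = 3.719×10⁹ K⁴.
|P_net| = 0.92·5.67×10⁻⁸·1.860·3.719×10⁹.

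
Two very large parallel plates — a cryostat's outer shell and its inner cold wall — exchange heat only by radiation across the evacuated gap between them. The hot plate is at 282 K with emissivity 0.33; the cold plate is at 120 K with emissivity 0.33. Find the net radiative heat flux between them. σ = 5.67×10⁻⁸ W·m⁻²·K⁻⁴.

q ≈ 68.5 W/m²

For two infinite grey parallel plates, q = σ(T₁⁴ − T₂⁴)/(1/ε₁ + 1/ε₂ − 1).
T₁⁴ − T₂⁴ = 6.324×10⁹ − 2.074×10⁸ = 6.117×10⁹ K⁴.
1/ε₁ + 1/ε₂ − 1 = 3.030 + 3.030 − 1 = 5.061.
q = 5.67×10⁻⁸ × 6.117×10⁹ / 5.061.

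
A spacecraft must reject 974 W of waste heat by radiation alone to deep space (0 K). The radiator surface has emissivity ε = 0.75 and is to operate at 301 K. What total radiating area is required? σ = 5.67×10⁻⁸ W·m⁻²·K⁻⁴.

A ≈ 2.79 m²

P = εσA T⁴ ⇒ A = P/(εσT⁴).
T⁴ = 8.209×10⁹ K⁴.
A = 974/(0.75 × 5.67×10⁻⁸ × 8.209×10⁹).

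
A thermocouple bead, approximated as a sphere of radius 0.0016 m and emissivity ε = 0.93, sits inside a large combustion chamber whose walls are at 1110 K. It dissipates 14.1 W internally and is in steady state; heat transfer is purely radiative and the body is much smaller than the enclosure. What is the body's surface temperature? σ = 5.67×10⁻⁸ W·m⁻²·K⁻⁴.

For a small grey body in a large enclosure, net radiated power = εσA(T⁴ − T_w⁴).
Steady state: P = εσA(T⁴ − T_w⁴) with A = 4πr² = 3.217×10⁻⁵ m².
T⁴ = P/(εσA) + T_w⁴ = 14.1/(0.93·5.67×10⁻⁸·3.217×10⁻⁵) + (1110)⁴
    = 8.312×10¹² + 1.518×10¹² = 9.830×10¹² K⁴.

T ≈ 1770 K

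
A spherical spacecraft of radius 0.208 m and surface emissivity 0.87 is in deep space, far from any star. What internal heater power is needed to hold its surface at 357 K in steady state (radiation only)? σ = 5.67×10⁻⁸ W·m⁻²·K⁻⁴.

P = εσ·4πr²·T⁴.
4πr² = 0.5437 m²; T⁴ = 1.624×10¹⁰ K⁴.
P = 0.87·5.67×10⁻⁸·0.5437·1.624×10¹⁰.

P ≈ 436 W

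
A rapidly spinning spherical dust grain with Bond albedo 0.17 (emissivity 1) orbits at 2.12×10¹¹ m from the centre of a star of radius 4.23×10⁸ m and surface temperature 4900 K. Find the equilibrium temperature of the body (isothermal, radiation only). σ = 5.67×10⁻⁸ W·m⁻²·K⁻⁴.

T ≈ 148 K

The star's surface emits σT_*⁴; at distance d the flux is S = σT_*⁴(R_*/d)².
S = 5.67×10⁻⁸·(4900)⁴·(4.23×10⁸/2.12×10¹¹)² = 130.1 W/m².
For an isothermal sphere T⁴ = (1−a)S/(4σ) = 4.762×10⁸ K⁴.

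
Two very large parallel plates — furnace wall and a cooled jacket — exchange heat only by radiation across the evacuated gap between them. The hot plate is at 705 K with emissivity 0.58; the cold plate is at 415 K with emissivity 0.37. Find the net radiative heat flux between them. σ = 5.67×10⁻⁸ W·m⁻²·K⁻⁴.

For two infinite grey parallel plates, q = σ(T₁⁴ − T₂⁴)/(1/ε₁ + 1/ε₂ − 1).
T₁⁴ − T₂⁴ = 2.470×10¹¹ − 2.966×10¹⁰ = 2.174×10¹¹ K⁴.
1/ε₁ + 1/ε₂ − 1 = 1.724 + 2.703 − 1 = 3.427.
q = 5.67×10⁻⁸ × 2.174×10¹¹ / 3.427.

q ≈ 3600 W/m²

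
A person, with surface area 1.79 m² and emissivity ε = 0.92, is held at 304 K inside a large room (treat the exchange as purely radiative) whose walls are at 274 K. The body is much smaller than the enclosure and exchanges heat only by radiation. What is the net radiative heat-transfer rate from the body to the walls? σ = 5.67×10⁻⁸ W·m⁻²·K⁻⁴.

P_net ≈ 271 W

For a small grey body in a large enclosure: P_net = εσA(T_body⁴ − T_wall⁴).
A = 1.79 m²; T_body⁴ − T_wall⁴ = 8.541×10⁹ − 5.636×10⁹ = 2.904×10⁹ K⁴.
|P_net| = 0.92·5.67×10⁻⁸·1.790·2.904×10⁹.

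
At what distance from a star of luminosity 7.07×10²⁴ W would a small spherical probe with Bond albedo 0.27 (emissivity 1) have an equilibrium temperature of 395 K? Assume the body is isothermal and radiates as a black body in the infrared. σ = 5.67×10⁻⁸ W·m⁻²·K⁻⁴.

d ≈ 8.62×10⁹ m

For an isothermal black-emitting sphere, (1−a)S·πr² = σ·4πr²·T⁴ ⇒ S = 4σT⁴/(1−a).
S = 4·5.67×10⁻⁸·(395)⁴/0.730 = 7563 W/m².
Flux falls as S = L/(4πd²), so d = √(L/(4πS)) = √(7.07×10²⁴/(4π·7563)).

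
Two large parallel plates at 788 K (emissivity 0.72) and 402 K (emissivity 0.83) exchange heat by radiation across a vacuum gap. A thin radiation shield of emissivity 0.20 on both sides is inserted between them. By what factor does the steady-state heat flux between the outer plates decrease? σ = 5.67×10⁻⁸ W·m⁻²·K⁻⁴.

factor ≈ 6.65

Without shield: q₀ = σΔ(T⁴)/(1/ε₁+1/ε₂−1) with denominator 1.594.
With shield the two gaps are in series; the resistances add: (1/ε₁+1/ε_s−1)+(1/ε_s+1/ε₂−1) = 5.389+5.205 = 10.59.
Heat-flux ratio q₀/q = 10.59/1.594.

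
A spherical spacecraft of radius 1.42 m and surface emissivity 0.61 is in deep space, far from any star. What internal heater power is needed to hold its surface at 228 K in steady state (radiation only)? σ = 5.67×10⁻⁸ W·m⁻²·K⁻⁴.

P ≈ 2370 W

P = εσ·4πr²·T⁴.
4πr² = 25.34 m²; T⁴ = 2.702×10⁹ K⁴.
P = 0.61·5.67×10⁻⁸·25.34·2.702×10⁹.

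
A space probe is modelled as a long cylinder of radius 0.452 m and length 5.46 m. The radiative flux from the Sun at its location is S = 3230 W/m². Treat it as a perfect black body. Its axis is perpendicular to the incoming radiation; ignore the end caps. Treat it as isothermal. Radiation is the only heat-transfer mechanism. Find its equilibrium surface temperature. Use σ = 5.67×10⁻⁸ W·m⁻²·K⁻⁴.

T ≈ 367 K

At equilibrium, absorbed power = emitted power.
Absorbing cross-section = 2rL = 4.936 m²; emitting surface = 2πrL = 15.51 m² (ratio π).
S·A_cross = εσ·A_surf·T⁴  ⇒  T⁴ = S/(πσ).
T⁴ = 1.00·3230/(π·5.67×10⁻⁸) = 1.813×10¹⁰ K⁴.
T = (1.813×10¹⁰)^(1/4).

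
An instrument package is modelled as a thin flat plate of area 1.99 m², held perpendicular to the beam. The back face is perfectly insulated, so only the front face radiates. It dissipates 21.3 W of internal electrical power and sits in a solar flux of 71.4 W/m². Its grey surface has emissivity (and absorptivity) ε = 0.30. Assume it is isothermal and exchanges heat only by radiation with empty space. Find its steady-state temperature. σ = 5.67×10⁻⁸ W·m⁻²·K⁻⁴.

T ≈ 208 K

At steady state, absorbed solar power + internal power = radiated power.
Absorbed: α·S·A_cross = 0.30·71.4·1.990 = 42.63 W (cross-section A).
Total input = 42.63 + 21.3 = 63.93 W.
Radiated: εσ·A_surf·T⁴ with A_surf = A = 1.990 m².
T⁴ = 63.93/(0.30·5.67×10⁻⁸·1.990) = 1.889×10⁹ K⁴.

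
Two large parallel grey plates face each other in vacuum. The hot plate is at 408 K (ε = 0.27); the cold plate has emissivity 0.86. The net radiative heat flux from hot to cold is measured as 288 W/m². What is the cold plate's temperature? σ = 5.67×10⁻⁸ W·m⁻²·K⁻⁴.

T₂ ≈ 300 K

q = σ(T₁⁴ − T₂⁴)/(1/ε₁ + 1/ε₂ − 1); denominator = 3.866.
T₂⁴ = T₁⁴ − q·(1/ε₁+1/ε₂−1)/σ = 2.771×10¹⁰ − 288·3.866/5.67×10⁻⁸
    = 8.071×10⁹ K⁴.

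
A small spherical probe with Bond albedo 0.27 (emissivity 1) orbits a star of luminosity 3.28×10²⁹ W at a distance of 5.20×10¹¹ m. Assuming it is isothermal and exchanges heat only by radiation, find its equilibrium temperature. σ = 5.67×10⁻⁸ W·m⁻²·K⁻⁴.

First find the stellar flux at distance d: S = L/(4πd²) = 3.28×10²⁹/(4π·(5.20×10¹¹)²) = 96530 W/m².
For an isothermal sphere, absorbed (1−a)S·πr² = emitted σ·4πr²·T⁴, so T⁴ = (1−a)S/(4σ).
T⁴ = 0.730·96530/(4·5.67×10⁻⁸) = 3.107×10¹¹ K⁴.

T ≈ 747 K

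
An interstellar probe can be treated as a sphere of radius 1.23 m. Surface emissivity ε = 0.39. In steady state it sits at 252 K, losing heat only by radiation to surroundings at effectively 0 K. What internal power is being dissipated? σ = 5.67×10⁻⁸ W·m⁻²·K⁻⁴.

Steady state: P = εσA T⁴.
A = 4πr² = 19.01 m²; T⁴ = (252)⁴ = 4.033×10⁹ K⁴.
P = 0.39 × 5.67×10⁻⁸ × 19.01 × 4.033×10⁹.

P ≈ 1700 W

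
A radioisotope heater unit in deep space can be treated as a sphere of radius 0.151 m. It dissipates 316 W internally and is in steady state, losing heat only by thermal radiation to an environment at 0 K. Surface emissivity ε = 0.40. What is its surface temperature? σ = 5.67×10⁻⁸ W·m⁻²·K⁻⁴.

T ≈ 470 K

Steady state: internal power = radiated power, P = εσA T⁴.
Radiating area A = 4πr² = 0.2865 m².
T⁴ = P/(εσA) = 316/(0.40·5.67×10⁻⁸·0.2865) = 4.863×10¹⁰ K⁴.
T = (4.863×10¹⁰)^(1/4).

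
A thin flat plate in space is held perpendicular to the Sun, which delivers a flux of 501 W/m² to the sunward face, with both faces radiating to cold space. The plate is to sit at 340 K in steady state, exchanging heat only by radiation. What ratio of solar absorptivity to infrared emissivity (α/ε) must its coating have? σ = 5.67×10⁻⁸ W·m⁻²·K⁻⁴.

Balance: αS·A = εσ·2A·T⁴ ⇒ α/ε = 2σT⁴/S.
α/ε = 2·5.67×10⁻⁸·(340)⁴/501 = 2·5.67×10⁻⁸·1.336×10¹⁰/501.

α/ε ≈ 3.02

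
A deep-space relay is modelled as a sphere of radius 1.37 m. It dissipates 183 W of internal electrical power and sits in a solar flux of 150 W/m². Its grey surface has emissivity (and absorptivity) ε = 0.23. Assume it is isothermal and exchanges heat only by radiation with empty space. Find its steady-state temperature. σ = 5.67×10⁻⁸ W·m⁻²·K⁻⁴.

T ≈ 188 K

At steady state, absorbed solar power + internal power = radiated power.
Absorbed: α·S·A_cross = 0.23·150·5.896 = 203.4 W (cross-section πr²).
Total input = 203.4 + 183 = 386.4 W.
Radiated: εσ·A_surf·T⁴ with A_surf = 4πr² = 23.59 m².
T⁴ = 386.4/(0.23·5.67×10⁻⁸·23.59) = 1.256×10⁹ K⁴.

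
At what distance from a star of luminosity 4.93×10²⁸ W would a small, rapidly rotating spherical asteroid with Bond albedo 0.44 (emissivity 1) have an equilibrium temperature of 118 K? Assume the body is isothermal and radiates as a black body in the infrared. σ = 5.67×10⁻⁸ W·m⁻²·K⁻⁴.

For an isothermal black-emitting sphere, (1−a)S·πr² = σ·4πr²·T⁴ ⇒ S = 4σT⁴/(1−a).
S = 4·5.67×10⁻⁸·(118)⁴/0.560 = 78.52 W/m².
Flux falls as S = L/(4πd²), so d = √(L/(4πS)) = √(4.93×10²⁸/(4π·78.52)).

d ≈ 7.07×10¹² m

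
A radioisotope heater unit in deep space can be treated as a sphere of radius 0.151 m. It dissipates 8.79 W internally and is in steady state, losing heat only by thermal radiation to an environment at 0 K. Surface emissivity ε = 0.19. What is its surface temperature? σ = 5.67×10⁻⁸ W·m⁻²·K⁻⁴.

Steady state: internal power = radiated power, P = εσA T⁴.
Radiating area A = 4πr² = 0.2865 m².
T⁴ = P/(εσA) = 8.79/(0.19·5.67×10⁻⁸·0.2865) = 2.848×10⁹ K⁴.
T = (2.848×10⁹)^(1/4).

T ≈ 231 K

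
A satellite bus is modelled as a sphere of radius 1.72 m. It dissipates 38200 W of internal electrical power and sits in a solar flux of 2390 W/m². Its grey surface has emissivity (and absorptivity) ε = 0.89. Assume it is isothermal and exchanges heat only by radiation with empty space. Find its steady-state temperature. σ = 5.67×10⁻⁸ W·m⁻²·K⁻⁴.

At steady state, absorbed solar power + internal power = radiated power.
Absorbed: α·S·A_cross = 0.89·2390·9.294 = 19770 W (cross-section πr²).
Total input = 19770 + 38200 = 57970 W.
Radiated: εσ·A_surf·T⁴ with A_surf = 4πr² = 37.18 m².
T⁴ = 57970/(0.89·5.67×10⁻⁸·37.18) = 3.090×10¹⁰ K⁴.

T ≈ 419 K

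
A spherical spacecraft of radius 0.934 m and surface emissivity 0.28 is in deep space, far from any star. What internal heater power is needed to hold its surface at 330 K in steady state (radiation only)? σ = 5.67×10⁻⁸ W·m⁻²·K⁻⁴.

P ≈ 2060 W

P = εσ·4πr²·T⁴.
4πr² = 10.96 m²; T⁴ = 1.186×10¹⁰ K⁴.
P = 0.28·5.67×10⁻⁸·10.96·1.186×10¹⁰.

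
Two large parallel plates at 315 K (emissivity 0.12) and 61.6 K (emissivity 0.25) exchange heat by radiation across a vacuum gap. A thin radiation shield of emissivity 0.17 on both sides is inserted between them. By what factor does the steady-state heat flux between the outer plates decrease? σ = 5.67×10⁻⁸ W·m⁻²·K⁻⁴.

factor ≈ 1.95

Without shield: q₀ = σΔ(T⁴)/(1/ε₁+1/ε₂−1) with denominator 11.33.
With shield the two gaps are in series; the resistances add: (1/ε₁+1/ε_s−1)+(1/ε_s+1/ε₂−1) = 13.22+8.882 = 22.10.
Heat-flux ratio q₀/q = 22.10/11.33.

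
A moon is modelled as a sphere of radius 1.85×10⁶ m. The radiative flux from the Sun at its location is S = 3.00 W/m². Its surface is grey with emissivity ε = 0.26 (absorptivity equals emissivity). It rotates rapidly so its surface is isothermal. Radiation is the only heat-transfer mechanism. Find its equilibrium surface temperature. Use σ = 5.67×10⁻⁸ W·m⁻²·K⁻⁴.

At equilibrium, absorbed power = emitted power.
Absorbing cross-section = πr² = 1.075×10¹³ m²; emitting surface = 4πr² = 4.301×10¹³ m² (ratio 4).
εS·A_cross = εσ·A_surf·T⁴  ⇒  T⁴ = S/(4σ)   (ε cancels).
T⁴ = 3.00/(4·5.67×10⁻⁸) = 1.323×10⁷ K⁴.
T = (1.323×10⁷)^(1/4).

T ≈ 60.3 K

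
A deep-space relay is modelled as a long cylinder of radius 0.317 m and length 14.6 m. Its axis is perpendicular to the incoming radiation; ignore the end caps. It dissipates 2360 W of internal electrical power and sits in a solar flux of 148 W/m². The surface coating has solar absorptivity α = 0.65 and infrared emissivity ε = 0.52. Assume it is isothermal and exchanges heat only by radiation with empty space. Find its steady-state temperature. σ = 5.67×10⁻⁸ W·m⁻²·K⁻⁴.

T ≈ 248 K

At steady state, absorbed solar power + internal power = radiated power.
Absorbed: α·S·A_cross = 0.65·148·9.256 = 890.5 W (cross-section 2rL).
Total input = 890.5 + 2360 = 3250 W.
Radiated: εσ·A_surf·T⁴ with A_surf = 2πrL = 29.08 m².
T⁴ = 3250/(0.52·5.67×10⁻⁸·29.08) = 3.791×10⁹ K⁴.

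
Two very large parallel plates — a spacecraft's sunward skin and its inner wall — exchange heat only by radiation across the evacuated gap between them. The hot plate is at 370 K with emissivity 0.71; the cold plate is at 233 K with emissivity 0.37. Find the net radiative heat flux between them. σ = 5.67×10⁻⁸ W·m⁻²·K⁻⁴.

q ≈ 288 W/m²

For two infinite grey parallel plates, q = σ(T₁⁴ − T₂⁴)/(1/ε₁ + 1/ε₂ − 1).
T₁⁴ − T₂⁴ = 1.874×10¹⁰ − 2.947×10⁹ = 1.579×10¹⁰ K⁴.
1/ε₁ + 1/ε₂ − 1 = 1.408 + 2.703 − 1 = 3.111.
q = 5.67×10⁻⁸ × 1.579×10¹⁰ / 3.111.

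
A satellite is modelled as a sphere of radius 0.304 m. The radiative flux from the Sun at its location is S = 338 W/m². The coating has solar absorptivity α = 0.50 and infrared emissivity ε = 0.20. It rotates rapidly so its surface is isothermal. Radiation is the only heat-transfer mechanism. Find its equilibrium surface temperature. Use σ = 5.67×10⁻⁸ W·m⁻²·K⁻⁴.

At equilibrium, absorbed power = emitted power.
Absorbing cross-section = πr² = 0.2903 m²; emitting surface = 4πr² = 1.161 m² (ratio 4).
αS·A_cross = εσ·A_surf·T⁴  ⇒  T⁴ = αS/(ε·4σ).
T⁴ = 0.500·338/(0.20·4·5.67×10⁻⁸) = 3.726×10⁹ K⁴.
T = (3.726×10⁹)^(1/4).

T ≈ 247 K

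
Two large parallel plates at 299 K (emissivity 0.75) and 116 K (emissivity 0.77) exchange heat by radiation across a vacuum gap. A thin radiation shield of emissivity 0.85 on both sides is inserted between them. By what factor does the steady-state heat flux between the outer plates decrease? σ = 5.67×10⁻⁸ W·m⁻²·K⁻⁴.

factor ≈ 1.83

Without shield: q₀ = σΔ(T⁴)/(1/ε₁+1/ε₂−1) with denominator 1.632.
With shield the two gaps are in series; the resistances add: (1/ε₁+1/ε_s−1)+(1/ε_s+1/ε₂−1) = 1.510+1.475 = 2.985.
Heat-flux ratio q₀/q = 2.985/1.632.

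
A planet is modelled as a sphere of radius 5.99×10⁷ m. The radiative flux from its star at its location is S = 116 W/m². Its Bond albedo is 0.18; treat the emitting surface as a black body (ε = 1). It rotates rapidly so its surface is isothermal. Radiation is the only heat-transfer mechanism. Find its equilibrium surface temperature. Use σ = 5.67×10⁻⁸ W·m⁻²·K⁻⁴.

At equilibrium, absorbed power = emitted power.
Absorbing cross-section = πr² = 1.127×10¹⁶ m²; emitting surface = 4πr² = 4.509×10¹⁶ m² (ratio 4).
(1−a)S·A_cross = εσ·A_surf·T⁴  ⇒  T⁴ = (1−a)S/(4σ).
T⁴ = 0.820·116/(4·5.67×10⁻⁸) = 4.194×10⁸ K⁴.
T = (4.194×10⁸)^(1/4).

T ≈ 143 K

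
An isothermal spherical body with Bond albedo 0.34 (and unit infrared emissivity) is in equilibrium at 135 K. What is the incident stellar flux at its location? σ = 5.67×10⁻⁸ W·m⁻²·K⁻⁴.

(1−a)S·πr² = σ·4πr²·T⁴ ⇒ S = 4σT⁴/(1−a).
S = 4·5.67×10⁻⁸·3.322×10⁸/0.660.

S ≈ 114 W/m²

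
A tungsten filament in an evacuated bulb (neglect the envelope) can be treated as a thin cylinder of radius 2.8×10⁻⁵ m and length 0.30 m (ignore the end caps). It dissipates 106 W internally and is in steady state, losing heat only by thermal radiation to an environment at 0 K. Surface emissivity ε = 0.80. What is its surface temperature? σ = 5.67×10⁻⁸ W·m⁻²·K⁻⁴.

Steady state: internal power = radiated power, P = εσA T⁴.
Radiating area A = 2πrL = 5.278×10⁻⁵ m².
T⁴ = P/(εσA) = 106/(0.80·5.67×10⁻⁸·5.278×10⁻⁵) = 4.428×10¹³ K⁴.
T = (4.428×10¹³)^(1/4).

T ≈ 2580 K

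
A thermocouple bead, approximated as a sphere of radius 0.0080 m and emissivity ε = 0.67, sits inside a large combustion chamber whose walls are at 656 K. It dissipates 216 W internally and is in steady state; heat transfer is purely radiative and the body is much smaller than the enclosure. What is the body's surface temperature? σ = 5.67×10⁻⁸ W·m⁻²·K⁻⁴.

T ≈ 1640 K

For a small grey body in a large enclosure, net radiated power = εσA(T⁴ − T_w⁴).
Steady state: P = εσA(T⁴ − T_w⁴) with A = 4πr² = 8.042×10⁻⁴ m².
T⁴ = P/(εσA) + T_w⁴ = 216/(0.67·5.67×10⁻⁸·8.042×10⁻⁴) + (656)⁴
    = 7.070×10¹² + 1.852×10¹¹ = 7.255×10¹² K⁴.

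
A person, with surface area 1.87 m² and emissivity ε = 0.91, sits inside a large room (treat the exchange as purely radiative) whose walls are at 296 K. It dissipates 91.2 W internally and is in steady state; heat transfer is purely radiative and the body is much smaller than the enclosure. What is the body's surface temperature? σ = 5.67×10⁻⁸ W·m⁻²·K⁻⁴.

For a small grey body in a large enclosure, net radiated power = εσA(T⁴ − T_w⁴).
Steady state: P = εσA(T⁴ − T_w⁴) with A = 1.87 m².
T⁴ = P/(εσA) + T_w⁴ = 91.2/(0.91·5.67×10⁻⁸·1.870) + (296)⁴
    = 9.452×10⁸ + 7.677×10⁹ = 8.622×10⁹ K⁴.

T ≈ 305 K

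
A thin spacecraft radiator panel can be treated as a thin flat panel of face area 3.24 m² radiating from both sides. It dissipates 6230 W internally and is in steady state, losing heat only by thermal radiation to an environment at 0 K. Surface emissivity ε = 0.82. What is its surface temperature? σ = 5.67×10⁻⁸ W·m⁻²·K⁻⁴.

Steady state: internal power = radiated power, P = εσA T⁴.
Radiating area A = 2·3.24 = 6.480 m².
T⁴ = P/(εσA) = 6230/(0.82·5.67×10⁻⁸·6.480) = 2.068×10¹⁰ K⁴.
T = (2.068×10¹⁰)^(1/4).

T ≈ 379 K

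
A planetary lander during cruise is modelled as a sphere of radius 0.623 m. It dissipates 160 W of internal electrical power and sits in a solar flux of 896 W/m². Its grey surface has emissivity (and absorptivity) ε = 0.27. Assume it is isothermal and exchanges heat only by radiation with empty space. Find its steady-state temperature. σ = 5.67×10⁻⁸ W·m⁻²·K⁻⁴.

T ≈ 279 K

At steady state, absorbed solar power + internal power = radiated power.
Absorbed: α·S·A_cross = 0.27·896·1.219 = 295.0 W (cross-section πr²).
Total input = 295.0 + 160 = 455.0 W.
Radiated: εσ·A_surf·T⁴ with A_surf = 4πr² = 4.877 m².
T⁴ = 455.0/(0.27·5.67×10⁻⁸·4.877) = 6.093×10⁹ K⁴.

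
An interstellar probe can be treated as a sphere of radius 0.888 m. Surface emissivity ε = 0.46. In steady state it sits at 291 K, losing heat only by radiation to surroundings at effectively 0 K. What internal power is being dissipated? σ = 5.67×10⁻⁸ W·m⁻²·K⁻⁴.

P ≈ 1850 W

Steady state: P = εσA T⁴.
A = 4πr² = 9.909 m²; T⁴ = (291)⁴ = 7.171×10⁹ K⁴.
P = 0.46 × 5.67×10⁻⁸ × 9.909 × 7.171×10⁹.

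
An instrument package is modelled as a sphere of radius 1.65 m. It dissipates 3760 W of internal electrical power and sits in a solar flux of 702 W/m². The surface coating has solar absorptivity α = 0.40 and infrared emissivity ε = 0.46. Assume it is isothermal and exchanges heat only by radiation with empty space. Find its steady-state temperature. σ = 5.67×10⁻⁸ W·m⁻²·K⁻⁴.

T ≈ 288 K

At steady state, absorbed solar power + internal power = radiated power.
Absorbed: α·S·A_cross = 0.40·702·8.553 = 2402 W (cross-section πr²).
Total input = 2402 + 3760 = 6162 W.
Radiated: εσ·A_surf·T⁴ with A_surf = 4πr² = 34.21 m².
T⁴ = 6162/(0.46·5.67×10⁻⁸·34.21) = 6.905×10⁹ K⁴.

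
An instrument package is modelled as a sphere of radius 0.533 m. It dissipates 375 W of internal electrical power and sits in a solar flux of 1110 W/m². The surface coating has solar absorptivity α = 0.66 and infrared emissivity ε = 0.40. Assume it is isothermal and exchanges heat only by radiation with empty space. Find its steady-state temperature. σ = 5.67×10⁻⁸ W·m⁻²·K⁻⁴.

T ≈ 336 K

At steady state, absorbed solar power + internal power = radiated power.
Absorbed: α·S·A_cross = 0.66·1110·0.8925 = 653.8 W (cross-section πr²).
Total input = 653.8 + 375 = 1029 W.
Radiated: εσ·A_surf·T⁴ with A_surf = 4πr² = 3.570 m².
T⁴ = 1029/(0.40·5.67×10⁻⁸·3.570) = 1.271×10¹⁰ K⁴.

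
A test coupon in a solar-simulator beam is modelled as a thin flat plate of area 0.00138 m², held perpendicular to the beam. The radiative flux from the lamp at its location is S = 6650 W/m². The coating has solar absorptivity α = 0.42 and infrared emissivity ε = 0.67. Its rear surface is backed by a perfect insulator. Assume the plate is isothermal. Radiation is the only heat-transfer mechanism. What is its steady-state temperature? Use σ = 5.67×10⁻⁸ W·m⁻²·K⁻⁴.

T ≈ 521 K

At equilibrium, absorbed power = emitted power.
Absorbing cross-section = A = 0.001380 m²; emitting surface = A = 0.001380 m² (ratio 1).
αS·A_cross = εσ·A_surf·T⁴  ⇒  T⁴ = αS/(ε·1σ).
T⁴ = 0.420·6650/(0.67·1·5.67×10⁻⁸) = 7.352×10¹⁰ K⁴.
T = (7.352×10¹⁰)^(1/4).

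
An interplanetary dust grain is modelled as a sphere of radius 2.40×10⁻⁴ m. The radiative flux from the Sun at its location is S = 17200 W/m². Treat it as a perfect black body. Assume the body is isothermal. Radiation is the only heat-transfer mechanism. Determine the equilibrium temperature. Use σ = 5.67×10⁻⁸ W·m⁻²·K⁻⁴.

At equilibrium, absorbed power = emitted power.
Absorbing cross-section = πr² = 1.810×10⁻⁷ m²; emitting surface = 4πr² = 7.238×10⁻⁷ m² (ratio 4).
S·A_cross = εσ·A_surf·T⁴  ⇒  T⁴ = S/(4σ).
T⁴ = 1.00·17200/(4·5.67×10⁻⁸) = 7.584×10¹⁰ K⁴.
T = (7.584×10¹⁰)^(1/4).

T ≈ 525 K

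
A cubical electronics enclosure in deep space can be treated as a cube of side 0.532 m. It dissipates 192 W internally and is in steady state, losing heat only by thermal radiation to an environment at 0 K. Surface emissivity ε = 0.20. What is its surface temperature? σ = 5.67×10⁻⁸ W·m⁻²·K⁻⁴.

Steady state: internal power = radiated power, P = εσA T⁴.
Radiating area A = 6L² = 1.698 m².
T⁴ = P/(εσA) = 192/(0.20·5.67×10⁻⁸·1.698) = 9.970×10⁹ K⁴.
T = (9.970×10⁹)^(1/4).

T ≈ 316 K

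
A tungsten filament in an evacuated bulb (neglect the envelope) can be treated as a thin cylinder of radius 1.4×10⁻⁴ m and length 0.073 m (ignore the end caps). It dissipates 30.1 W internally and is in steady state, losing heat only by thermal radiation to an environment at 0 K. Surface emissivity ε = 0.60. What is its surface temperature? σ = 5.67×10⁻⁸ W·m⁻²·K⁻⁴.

T ≈ 1930 K

Steady state: internal power = radiated power, P = εσA T⁴.
Radiating area A = 2πrL = 6.421×10⁻⁵ m².
T⁴ = P/(εσA) = 30.1/(0.60·5.67×10⁻⁸·6.421×10⁻⁵) = 1.378×10¹³ K⁴.
T = (1.378×10¹³)^(1/4).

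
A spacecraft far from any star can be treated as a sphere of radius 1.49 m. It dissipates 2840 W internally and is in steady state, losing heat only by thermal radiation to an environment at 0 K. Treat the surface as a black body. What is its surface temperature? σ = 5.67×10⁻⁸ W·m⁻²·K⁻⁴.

Steady state: internal power = radiated power, P = εσA T⁴.
Radiating area A = 4πr² = 27.90 m².
T⁴ = P/(εσA) = 2840/(1.0·5.67×10⁻⁸·27.90) = 1.795×10⁹ K⁴.
T = (1.795×10⁹)^(1/4).

T ≈ 206 K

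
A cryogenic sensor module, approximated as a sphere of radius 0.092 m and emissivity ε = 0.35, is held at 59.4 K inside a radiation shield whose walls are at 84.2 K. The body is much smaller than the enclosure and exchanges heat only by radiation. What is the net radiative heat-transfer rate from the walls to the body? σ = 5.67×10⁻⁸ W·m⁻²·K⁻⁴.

P_net ≈ 0.0798 W

For a small grey body in a large enclosure: P_net = εσA(T_body⁴ − T_wall⁴).
A = 4πr² = 0.1064 m²; T_body⁴ − T_wall⁴ = 1.245×10⁷ − 5.026×10⁷ = -3.781×10⁷ K⁴.
|P_net| = 0.35·5.67×10⁻⁸·0.1064·3.781×10⁷.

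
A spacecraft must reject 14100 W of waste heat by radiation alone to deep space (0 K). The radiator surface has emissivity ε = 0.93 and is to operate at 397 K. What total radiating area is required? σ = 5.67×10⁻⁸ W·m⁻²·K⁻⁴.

A ≈ 10.8 m²

P = εσA T⁴ ⇒ A = P/(εσT⁴).
T⁴ = 2.484×10¹⁰ K⁴.
A = 14100/(0.93 × 5.67×10⁻⁸ × 2.484×10¹⁰).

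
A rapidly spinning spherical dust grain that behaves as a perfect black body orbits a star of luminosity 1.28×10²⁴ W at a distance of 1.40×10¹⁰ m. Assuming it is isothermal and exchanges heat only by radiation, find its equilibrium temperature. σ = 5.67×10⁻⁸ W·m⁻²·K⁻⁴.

First find the stellar flux at distance d: S = L/(4πd²) = 1.28×10²⁴/(4π·(1.40×10¹⁰)²) = 519.7 W/m².
For an isothermal sphere, absorbed (1−a)S·πr² = emitted σ·4πr²·T⁴, so T⁴ = (1−a)S/(4σ).
T⁴ = 1.00·519.7/(4·5.67×10⁻⁸) = 2.291×10⁹ K⁴.

T ≈ 219 K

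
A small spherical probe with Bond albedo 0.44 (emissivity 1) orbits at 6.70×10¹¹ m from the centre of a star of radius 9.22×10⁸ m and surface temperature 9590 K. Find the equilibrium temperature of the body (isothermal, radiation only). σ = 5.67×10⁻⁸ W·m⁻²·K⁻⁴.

T ≈ 218 K

The star's surface emits σT_*⁴; at distance d the flux is S = σT_*⁴(R_*/d)².
S = 5.67×10⁻⁸·(9590)⁴·(9.22×10⁸/6.70×10¹¹)² = 908.2 W/m².
For an isothermal sphere T⁴ = (1−a)S/(4σ) = 2.242×10⁹ K⁴.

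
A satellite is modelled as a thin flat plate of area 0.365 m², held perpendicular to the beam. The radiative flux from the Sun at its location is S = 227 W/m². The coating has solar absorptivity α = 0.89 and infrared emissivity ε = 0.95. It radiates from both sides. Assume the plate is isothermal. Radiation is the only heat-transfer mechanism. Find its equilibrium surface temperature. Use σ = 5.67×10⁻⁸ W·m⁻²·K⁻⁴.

At equilibrium, absorbed power = emitted power.
Absorbing cross-section = A = 0.3650 m²; emitting surface = 2A = 0.7300 m² (ratio 2).
αS·A_cross = εσ·A_surf·T⁴  ⇒  T⁴ = αS/(ε·2σ).
T⁴ = 0.890·227/(0.95·2·5.67×10⁻⁸) = 1.875×10⁹ K⁴.
T = (1.875×10⁹)^(1/4).

T ≈ 208 K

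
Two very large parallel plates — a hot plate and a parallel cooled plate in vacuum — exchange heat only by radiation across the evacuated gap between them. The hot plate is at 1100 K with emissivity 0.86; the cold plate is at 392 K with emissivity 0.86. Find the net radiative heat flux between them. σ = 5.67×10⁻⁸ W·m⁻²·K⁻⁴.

q ≈ 61600 W/m²

For two infinite grey parallel plates, q = σ(T₁⁴ − T₂⁴)/(1/ε₁ + 1/ε₂ − 1).
T₁⁴ − T₂⁴ = 1.464×10¹² − 2.361×10¹⁰ = 1.440×10¹² K⁴.
1/ε₁ + 1/ε₂ − 1 = 1.163 + 1.163 − 1 = 1.326.
q = 5.67×10⁻⁸ × 1.440×10¹² / 1.326.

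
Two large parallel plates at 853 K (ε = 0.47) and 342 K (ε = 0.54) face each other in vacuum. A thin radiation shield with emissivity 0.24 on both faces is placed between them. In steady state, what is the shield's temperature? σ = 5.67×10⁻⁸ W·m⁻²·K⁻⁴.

In steady state the net flux on the hot side equals that on the cold side.
σ(T₁⁴−T_s⁴)/D₁ = σ(T_s⁴−T₂⁴)/D₂, with D₁ = 1/ε₁+1/ε_s−1 = 5.294, D₂ = 1/ε_s+1/ε₂−1 = 5.019.
Solve for T_s⁴: T_s⁴ = (D₂·T₁⁴ + D₁·T₂⁴)/(D₁+D₂) = 2.647×10¹¹ K⁴.

T_s ≈ 717 K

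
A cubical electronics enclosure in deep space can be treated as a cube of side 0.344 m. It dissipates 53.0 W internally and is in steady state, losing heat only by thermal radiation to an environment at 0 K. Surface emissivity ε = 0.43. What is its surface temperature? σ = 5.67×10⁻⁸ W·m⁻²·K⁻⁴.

T ≈ 235 K

Steady state: internal power = radiated power, P = εσA T⁴.
Radiating area A = 6L² = 0.7100 m².
T⁴ = P/(εσA) = 53.0/(0.43·5.67×10⁻⁸·0.7100) = 3.062×10⁹ K⁴.
T = (3.062×10⁹)^(1/4).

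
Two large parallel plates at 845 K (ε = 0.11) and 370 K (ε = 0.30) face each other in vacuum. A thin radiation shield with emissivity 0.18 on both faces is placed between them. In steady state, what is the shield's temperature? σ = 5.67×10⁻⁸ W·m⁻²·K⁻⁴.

In steady state the net flux on the hot side equals that on the cold side.
σ(T₁⁴−T_s⁴)/D₁ = σ(T_s⁴−T₂⁴)/D₂, with D₁ = 1/ε₁+1/ε_s−1 = 13.65, D₂ = 1/ε_s+1/ε₂−1 = 7.889.
Solve for T_s⁴: T_s⁴ = (D₂·T₁⁴ + D₁·T₂⁴)/(D₁+D₂) = 1.986×10¹¹ K⁴.

T_s ≈ 668 K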